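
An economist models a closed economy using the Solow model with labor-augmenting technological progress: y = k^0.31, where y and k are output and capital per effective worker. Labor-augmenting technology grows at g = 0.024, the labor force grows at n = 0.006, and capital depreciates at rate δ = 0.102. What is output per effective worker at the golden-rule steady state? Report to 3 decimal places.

y_gold ≈ 1.468

The effective depreciation rate is n + g + δ = 0.006 + 0.024 + 0.102 = 0.132.
Setting f'(k) = n+g+δ gives 0.31·k^(0.31−1) = 0.132, hence k_gold = (0.31/0.132)^(1/0.69) ≈ 3.4465.
Output: y_gold = k_gold^0.31 = 3.4465^0.31 ≈ 1.4675.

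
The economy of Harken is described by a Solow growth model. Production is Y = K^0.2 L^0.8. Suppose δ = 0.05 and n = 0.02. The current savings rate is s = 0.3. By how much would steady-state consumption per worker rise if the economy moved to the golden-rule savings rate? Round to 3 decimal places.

Δc ≈ 0.033

Capital per worker breaks even when investment replaces (n + δ)·k; here n + δ = 0.07.
Current steady state (s = 0.3): k* = (0.3/0.07)^(1/0.8) ≈ 6.1664, y* = 6.1664^0.2 ≈ 1.4388, c* = (1−0.3)·1.4388 ≈ 1.0072.
Setting f'(k) = n+δ gives 0.2·k^(0.2−1) = 0.07, hence k_gold = (0.2/0.07)^(1/0.8) ≈ 3.7146.
y_gold = 3.7146^0.2 ≈ 1.3001, c_gold = y_gold − 0.07·k_gold ≈ 1.0401.
Gain: Δc = 1.0401 − 1.0072 ≈ 0.0329.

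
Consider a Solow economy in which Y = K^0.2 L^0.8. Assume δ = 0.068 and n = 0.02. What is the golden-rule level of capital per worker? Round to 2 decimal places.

Break-even investment rate: n + δ = 0.02 + 0.068 = 0.088.
Golden rule sets MPK = n+δ: 0.2·k^(0.2−1) = 0.088, so k_gold = (0.2/0.088)^(1/0.8) ≈ 2.7905.

k_gold ≈ 2.79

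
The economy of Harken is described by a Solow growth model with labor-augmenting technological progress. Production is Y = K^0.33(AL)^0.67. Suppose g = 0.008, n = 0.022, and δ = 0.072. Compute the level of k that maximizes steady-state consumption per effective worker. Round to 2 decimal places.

k_gold ≈ 5.77

The effective depreciation rate is n + g + δ = 0.022 + 0.008 + 0.072 = 0.102.
At the golden rule the marginal product of capital equals n+g+δ: 0.33·k^(0.33−1) = 0.102. Solving, k_gold = (0.33/0.102)^(1/0.67) ≈ 5.7685.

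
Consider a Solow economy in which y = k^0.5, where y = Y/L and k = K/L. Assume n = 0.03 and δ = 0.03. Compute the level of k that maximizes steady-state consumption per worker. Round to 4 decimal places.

The effective depreciation rate is n + δ = 0.03 + 0.03 = 0.06.
Golden rule sets MPK = n+δ: 0.5·k^(0.5−1) = 0.06, so k_gold = (0.5/0.06)^(1/0.5) ≈ 69.4444.

k_gold ≈ 69.4444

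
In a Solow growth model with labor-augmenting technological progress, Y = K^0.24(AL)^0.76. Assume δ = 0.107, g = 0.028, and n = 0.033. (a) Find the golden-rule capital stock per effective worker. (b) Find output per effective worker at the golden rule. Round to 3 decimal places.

Break-even investment rate: n + g + δ = 0.033 + 0.028 + 0.107 = 0.168.
Setting f'(k) = n+g+δ gives 0.24·k^(0.24−1) = 0.168, hence k_gold = (0.24/0.168)^(1/0.76) ≈ 1.5989.
y_gold = 1.5989^0.24 ≈ 1.1192.

(a) k_gold ≈ 1.599; (b) y_gold ≈ 1.119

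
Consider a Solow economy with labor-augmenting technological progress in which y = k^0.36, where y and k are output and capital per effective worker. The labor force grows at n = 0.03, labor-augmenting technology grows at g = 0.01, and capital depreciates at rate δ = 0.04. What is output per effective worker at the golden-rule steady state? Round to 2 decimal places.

n + g + δ = 0.03 + 0.01 + 0.04 = 0.08.
Setting f'(k) = n+g+δ gives 0.36·k^(0.36−1) = 0.08, hence k_gold = (0.36/0.08)^(1/0.64) ≈ 10.4868.
Output: y_gold = k_gold^0.36 = 10.4868^0.36 ≈ 2.3304.

y_gold ≈ 2.33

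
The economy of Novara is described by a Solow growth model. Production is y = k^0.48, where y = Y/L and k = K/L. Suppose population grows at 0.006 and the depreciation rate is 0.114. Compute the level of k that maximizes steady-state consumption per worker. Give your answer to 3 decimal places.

The effective depreciation rate is n + δ = 0.006 + 0.114 = 0.12.
Maximizing c = f(k) − (n+δ)·k gives f'(k) = n+δ, i.e. 0.48·k^(0.48−1) = 0.12, so k_gold = (0.48/0.12)^(1/0.52) ≈ 14.3816.

k_gold ≈ 14.382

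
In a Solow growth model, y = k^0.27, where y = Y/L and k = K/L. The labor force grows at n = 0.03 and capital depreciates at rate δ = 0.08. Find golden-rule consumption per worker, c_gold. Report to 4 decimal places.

c_gold ≈ 1.0176

Break-even investment rate: n + δ = 0.03 + 0.08 = 0.11.
Setting f'(k) = n+δ gives 0.27·k^(0.27−1) = 0.11, hence k_gold = (0.27/0.11)^(1/0.73) ≈ 3.4214.
y_gold = 3.4214^0.27 ≈ 1.3939.
c_gold = y_gold − (n+δ)·k_gold = 1.3939 − 0.11·3.4214 ≈ 1.0176.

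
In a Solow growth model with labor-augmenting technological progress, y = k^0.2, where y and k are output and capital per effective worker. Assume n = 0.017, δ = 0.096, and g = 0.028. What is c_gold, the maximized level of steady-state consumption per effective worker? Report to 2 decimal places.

Break-even investment rate: n + g + δ = 0.017 + 0.028 + 0.096 = 0.141.
Golden rule sets MPK = n+g+δ: 0.2·k^(0.2−1) = 0.141, so k_gold = (0.2/0.141)^(1/0.8) ≈ 1.5480.
y_gold = 1.5480^0.2 ≈ 1.0913.
c_gold = y_gold − (n+g+δ)·k_gold = 1.0913 − 0.141·1.5480 ≈ 0.8731.

c_gold ≈ 0.87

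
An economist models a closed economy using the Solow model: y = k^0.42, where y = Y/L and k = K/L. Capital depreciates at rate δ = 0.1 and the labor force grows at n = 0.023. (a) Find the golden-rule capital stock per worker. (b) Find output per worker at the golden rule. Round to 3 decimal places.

n + δ = 0.023 + 0.1 = 0.123.
Maximizing c = f(k) − (n+δ)·k gives f'(k) = n+δ, i.e. 0.42·k^(0.42−1) = 0.123, so k_gold = (0.42/0.123)^(1/0.58) ≈ 8.3092.
y_gold = 8.3092^0.42 ≈ 2.4334.

(a) k_gold ≈ 8.309; (b) y_gold ≈ 2.433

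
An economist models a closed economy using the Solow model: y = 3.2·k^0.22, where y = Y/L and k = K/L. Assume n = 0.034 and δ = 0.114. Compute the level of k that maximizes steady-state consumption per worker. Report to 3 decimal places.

k_gold ≈ 7.385

Break-even investment rate: n + δ = 0.034 + 0.114 = 0.148.
Maximizing c = f(k) − (n+δ)·k gives f'(k) = n+δ, i.e. 0.22·3.2·k^(0.22−1) = 0.148, so k_gold = (0.22·3.2/0.148)^(1/0.78) ≈ 7.3849.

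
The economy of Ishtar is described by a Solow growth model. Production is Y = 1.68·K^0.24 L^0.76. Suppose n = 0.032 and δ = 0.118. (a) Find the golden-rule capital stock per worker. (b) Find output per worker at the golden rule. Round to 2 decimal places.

(a) k_gold ≈ 3.67; (b) y_gold ≈ 2.30

The effective depreciation rate is n + δ = 0.032 + 0.118 = 0.15.
Golden rule sets MPK = n+δ: 0.24·1.68·k^(0.24−1) = 0.15, so k_gold = (0.24·1.68/0.15)^(1/0.76) ≈ 3.6731.
y_gold = 1.68·3.6731^0.24 ≈ 2.2957.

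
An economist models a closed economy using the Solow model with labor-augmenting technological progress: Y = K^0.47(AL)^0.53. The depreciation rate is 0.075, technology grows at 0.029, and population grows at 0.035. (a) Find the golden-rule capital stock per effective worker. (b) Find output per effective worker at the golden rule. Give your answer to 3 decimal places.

(a) k_gold ≈ 9.960; (b) y_gold ≈ 2.946

Break-even investment rate: n + g + δ = 0.035 + 0.029 + 0.075 = 0.139.
At the golden rule the marginal product of capital equals n+g+δ: 0.47·k^(0.47−1) = 0.139. Solving, k_gold = (0.47/0.139)^(1/0.53) ≈ 9.9602.
y_gold = 9.9602^0.47 ≈ 2.9457.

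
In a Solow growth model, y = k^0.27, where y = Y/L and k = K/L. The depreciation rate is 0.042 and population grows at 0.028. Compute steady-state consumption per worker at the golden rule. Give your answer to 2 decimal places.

n + δ = 0.028 + 0.042 = 0.07.
Maximizing c = f(k) − (n+δ)·k gives f'(k) = n+δ, i.e. 0.27·k^(0.27−1) = 0.07, so k_gold = (0.27/0.07)^(1/0.73) ≈ 6.3548.
y_gold = 6.3548^0.27 ≈ 1.6475.
c_gold = y_gold − (n+δ)·k_gold = 1.6475 − 0.07·6.3548 ≈ 1.2027.

c_gold ≈ 1.20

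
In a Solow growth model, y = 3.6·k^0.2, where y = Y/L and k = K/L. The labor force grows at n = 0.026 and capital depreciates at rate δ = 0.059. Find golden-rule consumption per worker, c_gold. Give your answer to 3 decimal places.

Break-even investment rate: n + δ = 0.026 + 0.059 = 0.085.
Golden rule sets MPK = n+δ: 0.2·3.6·k^(0.2−1) = 0.085, so k_gold = (0.2·3.6/0.085)^(1/0.8) ≈ 14.4508.
y_gold = 3.6·14.4508^0.2 ≈ 6.1416.
c_gold = y_gold − (n+δ)·k_gold = 6.1416 − 0.085·14.4508 ≈ 4.9133.

c_gold ≈ 4.913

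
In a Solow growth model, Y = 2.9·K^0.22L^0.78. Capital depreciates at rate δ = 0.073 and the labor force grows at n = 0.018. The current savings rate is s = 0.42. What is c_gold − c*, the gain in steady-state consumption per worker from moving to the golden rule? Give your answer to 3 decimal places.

n + δ = 0.018 + 0.073 = 0.091.
Current steady state (s = 0.42): k* = (0.42·2.9/0.091)^(1/0.78) ≈ 27.8206, y* = 2.9·27.8206^0.22 ≈ 6.0278, c* = (1−0.42)·6.0278 ≈ 3.4961.
At the golden rule the marginal product of capital equals n+δ: 0.22·2.9·k^(0.22−1) = 0.091. Solving, k_gold = (0.22·2.9/0.091)^(1/0.78) ≈ 12.1432.
y_gold = 2.9·12.1432^0.22 ≈ 5.0229, c_gold = y_gold − 0.091·k_gold ≈ 3.9178.
Gain: Δc = 3.9178 − 3.4961 ≈ 0.4217.

Δc ≈ 0.422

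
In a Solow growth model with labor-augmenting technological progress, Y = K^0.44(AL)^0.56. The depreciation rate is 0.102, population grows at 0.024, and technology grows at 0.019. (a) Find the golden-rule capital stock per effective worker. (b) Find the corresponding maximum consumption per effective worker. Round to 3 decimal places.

Break-even investment rate: n + g + δ = 0.024 + 0.019 + 0.102 = 0.145.
Maximizing c = f(k) − (n+g+δ)·k gives f'(k) = n+g+δ, i.e. 0.44·k^(0.44−1) = 0.145, so k_gold = (0.44/0.145)^(1/0.56) ≈ 7.2588.
y_gold = 7.2588^0.44 ≈ 2.3921; c_gold = y_gold − 0.145·k_gold ≈ 1.3396.

(a) k_gold ≈ 7.259; (b) c_gold ≈ 1.340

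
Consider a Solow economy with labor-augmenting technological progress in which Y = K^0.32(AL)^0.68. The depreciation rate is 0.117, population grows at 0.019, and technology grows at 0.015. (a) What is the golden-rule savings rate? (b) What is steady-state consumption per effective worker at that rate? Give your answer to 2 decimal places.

(a) s_gold = 0.32; (b) c_gold ≈ 0.97

n + g + δ = 0.019 + 0.015 + 0.117 = 0.151.
For Cobb-Douglas, s_gold equals capital's share: s_gold = 0.32.
Setting f'(k) = n+g+δ gives 0.32·k^(0.32−1) = 0.151, hence k_gold = (0.32/0.151)^(1/0.68) ≈ 3.0176.
y_gold = 3.0176^0.32 ≈ 1.4239; c_gold = (1−0.32)·y_gold ≈ 0.9683.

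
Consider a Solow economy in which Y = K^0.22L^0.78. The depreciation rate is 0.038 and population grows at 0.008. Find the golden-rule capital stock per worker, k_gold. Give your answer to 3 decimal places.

Capital per worker breaks even when investment replaces (n + δ)·k; here n + δ = 0.046.
At the golden rule the marginal product of capital equals n+δ: 0.22·k^(0.22−1) = 0.046. Solving, k_gold = (0.22/0.046)^(1/0.78) ≈ 7.4364.

k_gold ≈ 7.436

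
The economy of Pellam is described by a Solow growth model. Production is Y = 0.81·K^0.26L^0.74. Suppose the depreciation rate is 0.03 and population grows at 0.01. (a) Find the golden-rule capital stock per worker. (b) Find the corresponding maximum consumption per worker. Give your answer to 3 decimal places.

Capital per worker breaks even when investment replaces (n + δ)·k; here n + δ = 0.04.
At the golden rule the marginal product of capital equals n+δ: 0.26·0.81·k^(0.26−1) = 0.04. Solving, k_gold = (0.26·0.81/0.04)^(1/0.74) ≈ 9.4376.
y_gold = 0.81·9.4376^0.26 ≈ 1.4519; c_gold = y_gold − 0.04·k_gold ≈ 1.0744.

(a) k_gold ≈ 9.438; (b) c_gold ≈ 1.074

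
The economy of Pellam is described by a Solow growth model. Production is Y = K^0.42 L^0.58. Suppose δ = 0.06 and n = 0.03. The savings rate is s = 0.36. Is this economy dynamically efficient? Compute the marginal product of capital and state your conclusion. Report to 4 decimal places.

Break-even investment rate: n + δ = 0.03 + 0.06 = 0.09.
Steady-state k*: s·k^0.42 = 0.09·k gives k* = (0.36/0.09)^(1/0.58) ≈ 10.9153.
MPK = 0.42·10.9153^(-0.58) ≈ 0.1050.
MPK > n+δ = 0.09, so the economy is dynamically efficient (under-saving).

dynamically efficient; MPK ≈ 0.1050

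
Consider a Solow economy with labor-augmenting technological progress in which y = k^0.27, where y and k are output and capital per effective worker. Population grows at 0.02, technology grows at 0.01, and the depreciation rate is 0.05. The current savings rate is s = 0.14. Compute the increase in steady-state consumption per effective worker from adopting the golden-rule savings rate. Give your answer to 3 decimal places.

Break-even investment rate: n + g + δ = 0.02 + 0.01 + 0.05 = 0.08.
Current steady state (s = 0.14): k* = (0.14/0.08)^(1/0.73) ≈ 2.1524, y* = 2.1524^0.27 ≈ 1.2300, c* = (1−0.14)·1.2300 ≈ 1.0578.
Golden rule sets MPK = n+g+δ: 0.27·k^(0.27−1) = 0.08, so k_gold = (0.27/0.08)^(1/0.73) ≈ 5.2925.
y_gold = 5.2925^0.27 ≈ 1.5682, c_gold = y_gold − 0.08·k_gold ≈ 1.1448.
Gain: Δc = 1.1448 − 1.0578 ≈ 0.0870.

Δc ≈ 0.087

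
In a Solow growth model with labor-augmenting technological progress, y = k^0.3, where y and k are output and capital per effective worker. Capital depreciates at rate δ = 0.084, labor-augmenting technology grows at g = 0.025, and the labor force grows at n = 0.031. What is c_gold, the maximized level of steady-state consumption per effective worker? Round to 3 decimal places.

Break-even investment rate: n + g + δ = 0.031 + 0.025 + 0.084 = 0.14.
Setting f'(k) = n+g+δ gives 0.3·k^(0.3−1) = 0.14, hence k_gold = (0.3/0.14)^(1/0.7) ≈ 2.9706.
y_gold = 2.9706^0.3 ≈ 1.3863.
c_gold = y_gold − (n+g+δ)·k_gold = 1.3863 − 0.14·2.9706 ≈ 0.9704.

c_gold ≈ 0.970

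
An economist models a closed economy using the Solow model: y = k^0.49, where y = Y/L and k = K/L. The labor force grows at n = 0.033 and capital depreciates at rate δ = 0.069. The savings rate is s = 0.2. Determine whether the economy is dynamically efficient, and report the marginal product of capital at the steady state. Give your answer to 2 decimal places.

Break-even investment rate: n + δ = 0.033 + 0.069 = 0.102.
Steady-state k*: s·k^0.49 = 0.102·k gives k* = (0.2/0.102)^(1/0.51) ≈ 3.7445.
MPK = 0.49·3.7445^(-0.51) ≈ 0.2499.
MPK > n+δ = 0.102, so the economy is dynamically efficient (under-saving).

dynamically efficient; MPK ≈ 0.25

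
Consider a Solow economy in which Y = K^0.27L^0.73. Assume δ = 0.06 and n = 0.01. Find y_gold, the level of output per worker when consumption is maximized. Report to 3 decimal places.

y_gold ≈ 1.648

The effective depreciation rate is n + δ = 0.01 + 0.06 = 0.07.
Setting f'(k) = n+δ gives 0.27·k^(0.27−1) = 0.07, hence k_gold = (0.27/0.07)^(1/0.73) ≈ 6.3548.
Output: y_gold = k_gold^0.27 = 6.3548^0.27 ≈ 1.6475.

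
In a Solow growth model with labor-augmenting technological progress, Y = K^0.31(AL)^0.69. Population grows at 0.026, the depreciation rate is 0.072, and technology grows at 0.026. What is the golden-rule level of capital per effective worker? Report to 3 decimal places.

k_gold ≈ 3.773

Break-even investment rate: n + g + δ = 0.026 + 0.026 + 0.072 = 0.124.
Setting f'(k) = n+g+δ gives 0.31·k^(0.31−1) = 0.124, hence k_gold = (0.31/0.124)^(1/0.69) ≈ 3.7733.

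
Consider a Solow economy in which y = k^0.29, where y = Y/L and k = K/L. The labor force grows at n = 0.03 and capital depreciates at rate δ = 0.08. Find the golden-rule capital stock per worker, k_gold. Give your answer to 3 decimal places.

k_gold ≈ 3.917

Capital per worker breaks even when investment replaces (n + δ)·k; here n + δ = 0.11.
At the golden rule the marginal product of capital equals n+δ: 0.29·k^(0.29−1) = 0.11. Solving, k_gold = (0.29/0.11)^(1/0.71) ≈ 3.9171.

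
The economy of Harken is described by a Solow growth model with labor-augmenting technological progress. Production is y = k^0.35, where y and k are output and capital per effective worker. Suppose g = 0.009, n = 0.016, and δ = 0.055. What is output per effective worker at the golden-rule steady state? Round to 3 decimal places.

n + g + δ = 0.016 + 0.009 + 0.055 = 0.08.
At the golden rule the marginal product of capital equals n+g+δ: 0.35·k^(0.35−1) = 0.08. Solving, k_gold = (0.35/0.08)^(1/0.65) ≈ 9.6855.
Output: y_gold = k_gold^0.35 = 9.6855^0.35 ≈ 2.2138.

y_gold ≈ 2.214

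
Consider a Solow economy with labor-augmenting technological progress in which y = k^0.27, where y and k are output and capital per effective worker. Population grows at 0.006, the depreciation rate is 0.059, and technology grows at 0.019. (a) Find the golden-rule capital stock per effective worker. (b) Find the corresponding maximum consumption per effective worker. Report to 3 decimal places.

Capital per effective worker breaks even when investment replaces (n + g + δ)·k; here n + g + δ = 0.084.
Setting f'(k) = n+g+δ gives 0.27·k^(0.27−1) = 0.084, hence k_gold = (0.27/0.084)^(1/0.73) ≈ 4.9504.
y_gold = 4.9504^0.27 ≈ 1.5401; c_gold = y_gold − 0.084·k_gold ≈ 1.1243.

(a) k_gold ≈ 4.950; (b) c_gold ≈ 1.124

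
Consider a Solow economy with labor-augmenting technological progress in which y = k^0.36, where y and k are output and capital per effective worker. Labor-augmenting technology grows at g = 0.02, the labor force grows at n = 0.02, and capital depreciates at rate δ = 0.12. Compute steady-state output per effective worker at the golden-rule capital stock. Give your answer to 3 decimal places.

y_gold ≈ 1.578

The effective depreciation rate is n + g + δ = 0.02 + 0.02 + 0.12 = 0.16.
Maximizing c = f(k) − (n+g+δ)·k gives f'(k) = n+g+δ, i.e. 0.36·k^(0.36−1) = 0.16, so k_gold = (0.36/0.16)^(1/0.64) ≈ 3.5505.
Output: y_gold = k_gold^0.36 = 3.5505^0.36 ≈ 1.5780.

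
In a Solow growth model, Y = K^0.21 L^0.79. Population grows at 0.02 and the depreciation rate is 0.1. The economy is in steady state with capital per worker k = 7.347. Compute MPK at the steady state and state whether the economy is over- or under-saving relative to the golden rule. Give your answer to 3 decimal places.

over-saving; MPK ≈ 0.043

The effective depreciation rate is n + δ = 0.02 + 0.1 = 0.12.
MPK = 0.21·k^(0.21−1) = 0.21·7.347^(-0.79) ≈ 0.0435.
MPK < 0.12, so the economy is dynamically inefficient (over-saving).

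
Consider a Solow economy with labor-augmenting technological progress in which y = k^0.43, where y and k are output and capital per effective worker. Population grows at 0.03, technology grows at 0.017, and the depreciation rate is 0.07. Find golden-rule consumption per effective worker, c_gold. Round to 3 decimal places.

c_gold ≈ 1.522

n + g + δ = 0.03 + 0.017 + 0.07 = 0.117.
Setting f'(k) = n+g+δ gives 0.43·k^(0.43−1) = 0.117, hence k_gold = (0.43/0.117)^(1/0.57) ≈ 9.8112.
y_gold = 9.8112^0.43 ≈ 2.6696.
c_gold = y_gold − (n+g+δ)·k_gold = 2.6696 − 0.117·9.8112 ≈ 1.5217.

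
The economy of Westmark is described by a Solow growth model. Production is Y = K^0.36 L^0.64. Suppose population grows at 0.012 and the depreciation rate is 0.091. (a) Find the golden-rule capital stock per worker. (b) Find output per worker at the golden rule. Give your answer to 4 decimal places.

n + δ = 0.012 + 0.091 = 0.103.
Setting f'(k) = n+δ gives 0.36·k^(0.36−1) = 0.103, hence k_gold = (0.36/0.103)^(1/0.64) ≈ 7.0659.
y_gold = 7.0659^0.36 ≈ 2.0216.

(a) k_gold ≈ 7.0659; (b) y_gold ≈ 2.0216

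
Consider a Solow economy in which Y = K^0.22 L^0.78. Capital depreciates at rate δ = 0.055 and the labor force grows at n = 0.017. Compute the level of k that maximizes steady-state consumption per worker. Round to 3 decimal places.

n + δ = 0.017 + 0.055 = 0.072.
Maximizing c = f(k) − (n+δ)·k gives f'(k) = n+δ, i.e. 0.22·k^(0.22−1) = 0.072, so k_gold = (0.22/0.072)^(1/0.78) ≈ 4.1871.

k_gold ≈ 4.187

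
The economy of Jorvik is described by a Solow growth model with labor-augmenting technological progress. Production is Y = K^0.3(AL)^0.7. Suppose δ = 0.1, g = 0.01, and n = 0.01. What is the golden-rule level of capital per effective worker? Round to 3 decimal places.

n + g + δ = 0.01 + 0.01 + 0.1 = 0.12.
Setting f'(k) = n+g+δ gives 0.3·k^(0.3−1) = 0.12, hence k_gold = (0.3/0.12)^(1/0.7) ≈ 3.7024.

k_gold ≈ 3.702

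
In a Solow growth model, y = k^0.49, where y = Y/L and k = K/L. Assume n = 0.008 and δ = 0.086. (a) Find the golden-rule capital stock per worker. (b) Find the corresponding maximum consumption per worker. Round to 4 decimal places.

(a) k_gold ≈ 25.4692; (b) c_gold ≈ 2.4918

Break-even investment rate: n + δ = 0.008 + 0.086 = 0.094.
At the golden rule the marginal product of capital equals n+δ: 0.49·k^(0.49−1) = 0.094. Solving, k_gold = (0.49/0.094)^(1/0.51) ≈ 25.4692.
y_gold = 25.4692^0.49 ≈ 4.8859; c_gold = y_gold − 0.094·k_gold ≈ 2.4918.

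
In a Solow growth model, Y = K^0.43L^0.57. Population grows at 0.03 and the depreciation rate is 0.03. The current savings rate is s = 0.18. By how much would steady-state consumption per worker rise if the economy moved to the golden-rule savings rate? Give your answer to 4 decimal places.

Δc ≈ 0.6401

Break-even investment rate: n + δ = 0.03 + 0.03 = 0.06.
Current steady state (s = 0.18): k* = (0.18/0.06)^(1/0.57) ≈ 6.8716, y* = 6.8716^0.43 ≈ 2.2905, c* = (1−0.18)·2.2905 ≈ 1.8782.
Setting f'(k) = n+δ gives 0.43·k^(0.43−1) = 0.06, hence k_gold = (0.43/0.06)^(1/0.57) ≈ 31.6633.
y_gold = 31.6633^0.43 ≈ 4.4181, c_gold = y_gold − 0.06·k_gold ≈ 2.5183.
Gain: Δc = 2.5183 − 1.8782 ≈ 0.6401.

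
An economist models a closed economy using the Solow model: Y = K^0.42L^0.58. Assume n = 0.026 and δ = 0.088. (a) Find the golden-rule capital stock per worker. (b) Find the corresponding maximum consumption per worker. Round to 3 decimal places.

Capital per worker breaks even when investment replaces (n + δ)·k; here n + δ = 0.114.
At the golden rule the marginal product of capital equals n+δ: 0.42·k^(0.42−1) = 0.114. Solving, k_gold = (0.42/0.114)^(1/0.58) ≈ 9.4723.
y_gold = 9.4723^0.42 ≈ 2.5711; c_gold = y_gold − 0.114·k_gold ≈ 1.4912.

(a) k_gold ≈ 9.472; (b) c_gold ≈ 1.491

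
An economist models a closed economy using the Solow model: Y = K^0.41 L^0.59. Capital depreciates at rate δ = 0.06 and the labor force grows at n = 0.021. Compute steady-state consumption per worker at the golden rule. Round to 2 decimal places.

n + δ = 0.021 + 0.06 = 0.081.
Setting f'(k) = n+δ gives 0.41·k^(0.41−1) = 0.081, hence k_gold = (0.41/0.081)^(1/0.59) ≈ 15.6216.
y_gold = 15.6216^0.41 ≈ 3.0862.
c_gold = y_gold − (n+δ)·k_gold = 3.0862 − 0.081·15.6216 ≈ 1.8209.

c_gold ≈ 1.82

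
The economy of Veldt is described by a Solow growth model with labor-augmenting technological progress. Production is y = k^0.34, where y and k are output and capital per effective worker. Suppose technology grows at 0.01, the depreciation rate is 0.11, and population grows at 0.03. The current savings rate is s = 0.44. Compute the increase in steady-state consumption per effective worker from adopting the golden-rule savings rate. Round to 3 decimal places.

Capital per effective worker breaks even when investment replaces (n + g + δ)·k; here n + g + δ = 0.15.
Current steady state (s = 0.44): k* = (0.44/0.15)^(1/0.66) ≈ 5.1065, y* = 5.1065^0.34 ≈ 1.7409, c* = (1−0.44)·1.7409 ≈ 0.9749.
Maximizing c = f(k) − (n+g+δ)·k gives f'(k) = n+g+δ, i.e. 0.34·k^(0.34−1) = 0.15, so k_gold = (0.34/0.15)^(1/0.66) ≈ 3.4551.
y_gold = 3.4551^0.34 ≈ 1.5243, c_gold = y_gold − 0.15·k_gold ≈ 1.0061.
Gain: Δc = 1.0061 − 0.9749 ≈ 0.0312.

Δc ≈ 0.031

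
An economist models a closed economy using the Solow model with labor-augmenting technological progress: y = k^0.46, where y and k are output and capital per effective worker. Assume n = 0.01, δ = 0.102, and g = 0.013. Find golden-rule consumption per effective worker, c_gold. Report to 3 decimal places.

n + g + δ = 0.01 + 0.013 + 0.102 = 0.125.
At the golden rule the marginal product of capital equals n+g+δ: 0.46·k^(0.46−1) = 0.125. Solving, k_gold = (0.46/0.125)^(1/0.54) ≈ 11.1652.
y_gold = 11.1652^0.46 ≈ 3.0340.
c_gold = y_gold − (n+g+δ)·k_gold = 3.0340 − 0.125·11.1652 ≈ 1.6384.

c_gold ≈ 1.638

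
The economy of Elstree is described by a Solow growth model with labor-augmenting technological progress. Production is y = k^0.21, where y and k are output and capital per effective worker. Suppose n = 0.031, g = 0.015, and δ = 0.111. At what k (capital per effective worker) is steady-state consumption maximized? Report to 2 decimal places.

Break-even investment rate: n + g + δ = 0.031 + 0.015 + 0.111 = 0.157.
At the golden rule the marginal product of capital equals n+g+δ: 0.21·k^(0.21−1) = 0.157. Solving, k_gold = (0.21/0.157)^(1/0.79) ≈ 1.4451.

k_gold ≈ 1.45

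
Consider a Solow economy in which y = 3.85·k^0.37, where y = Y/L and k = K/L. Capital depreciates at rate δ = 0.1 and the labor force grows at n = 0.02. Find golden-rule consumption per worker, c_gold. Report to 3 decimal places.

c_gold ≈ 10.372

Capital per worker breaks even when investment replaces (n + δ)·k; here n + δ = 0.12.
Setting f'(k) = n+δ gives 0.37·3.85·k^(0.37−1) = 0.12, hence k_gold = (0.37·3.85/0.12)^(1/0.63) ≈ 50.7605.
y_gold = 3.85·50.7605^0.37 ≈ 16.4629.
c_gold = y_gold − (n+δ)·k_gold = 16.4629 − 0.12·50.7605 ≈ 10.3716.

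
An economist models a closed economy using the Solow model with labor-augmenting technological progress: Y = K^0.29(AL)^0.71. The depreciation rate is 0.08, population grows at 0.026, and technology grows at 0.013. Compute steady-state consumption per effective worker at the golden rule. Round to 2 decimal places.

Break-even investment rate: n + g + δ = 0.026 + 0.013 + 0.08 = 0.119.
Setting f'(k) = n+g+δ gives 0.29·k^(0.29−1) = 0.119, hence k_gold = (0.29/0.119)^(1/0.71) ≈ 3.5064.
y_gold = 3.5064^0.29 ≈ 1.4388.
c_gold = y_gold − (n+g+δ)·k_gold = 1.4388 − 0.119·3.5064 ≈ 1.0216.

c_gold ≈ 1.02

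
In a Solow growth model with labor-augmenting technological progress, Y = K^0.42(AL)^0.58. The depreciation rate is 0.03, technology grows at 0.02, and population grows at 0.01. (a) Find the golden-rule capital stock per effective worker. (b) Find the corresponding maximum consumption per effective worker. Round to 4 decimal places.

(a) k_gold ≈ 28.6461; (b) c_gold ≈ 2.3735

Capital per effective worker breaks even when investment replaces (n + g + δ)·k; here n + g + δ = 0.06.
Golden rule sets MPK = n+g+δ: 0.42·k^(0.42−1) = 0.06, so k_gold = (0.42/0.06)^(1/0.58) ≈ 28.6461.
y_gold = 28.6461^0.42 ≈ 4.0923; c_gold = y_gold − 0.06·k_gold ≈ 2.3735.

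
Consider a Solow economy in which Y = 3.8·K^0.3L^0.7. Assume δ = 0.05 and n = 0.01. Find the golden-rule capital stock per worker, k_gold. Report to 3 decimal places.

k_gold ≈ 67.111

Capital per worker breaks even when investment replaces (n + δ)·k; here n + δ = 0.06.
At the golden rule the marginal product of capital equals n+δ: 0.3·3.8·k^(0.3−1) = 0.06. Solving, k_gold = (0.3·3.8/0.06)^(1/0.7) ≈ 67.1106.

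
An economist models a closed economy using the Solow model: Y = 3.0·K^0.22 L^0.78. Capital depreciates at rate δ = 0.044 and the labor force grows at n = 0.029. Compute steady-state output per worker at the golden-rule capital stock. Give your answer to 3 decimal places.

y_gold ≈ 5.582

Capital per worker breaks even when investment replaces (n + δ)·k; here n + δ = 0.073.
Golden rule sets MPK = n+δ: 0.22·3.0·k^(0.22−1) = 0.073, so k_gold = (0.22·3.0/0.073)^(1/0.78) ≈ 16.8238.
Output: y_gold = 3.0·k_gold^0.22 = 3.0·16.8238^0.22 ≈ 5.5824.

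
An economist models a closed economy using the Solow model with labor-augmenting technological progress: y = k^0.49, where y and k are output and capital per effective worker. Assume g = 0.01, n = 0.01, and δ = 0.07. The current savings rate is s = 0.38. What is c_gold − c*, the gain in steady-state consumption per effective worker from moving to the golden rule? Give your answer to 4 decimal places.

Break-even investment rate: n + g + δ = 0.01 + 0.01 + 0.07 = 0.09.
Current steady state (s = 0.38): k* = (0.38/0.09)^(1/0.51) ≈ 16.8481, y* = 16.8481^0.49 ≈ 3.9903, c* = (1−0.38)·3.9903 ≈ 2.4740.
Maximizing c = f(k) − (n+g+δ)·k gives f'(k) = n+g+δ, i.e. 0.49·k^(0.49−1) = 0.09, so k_gold = (0.49/0.09)^(1/0.51) ≈ 27.7362.
y_gold = 27.7362^0.49 ≈ 5.0944, c_gold = y_gold − 0.09·k_gold ≈ 2.5981.
Gain: Δc = 2.5981 − 2.4740 ≈ 0.1241.

Δc ≈ 0.1241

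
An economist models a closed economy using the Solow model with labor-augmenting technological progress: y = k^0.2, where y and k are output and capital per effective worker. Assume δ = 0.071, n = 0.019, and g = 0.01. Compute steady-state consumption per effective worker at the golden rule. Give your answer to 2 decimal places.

Break-even investment rate: n + g + δ = 0.019 + 0.01 + 0.071 = 0.1.
Golden rule sets MPK = n+g+δ: 0.2·k^(0.2−1) = 0.1, so k_gold = (0.2/0.1)^(1/0.8) ≈ 2.3784.
y_gold = 2.3784^0.2 ≈ 1.1892.
c_gold = y_gold − (n+g+δ)·k_gold = 1.1892 − 0.1·2.3784 ≈ 0.9514.

c_gold ≈ 0.95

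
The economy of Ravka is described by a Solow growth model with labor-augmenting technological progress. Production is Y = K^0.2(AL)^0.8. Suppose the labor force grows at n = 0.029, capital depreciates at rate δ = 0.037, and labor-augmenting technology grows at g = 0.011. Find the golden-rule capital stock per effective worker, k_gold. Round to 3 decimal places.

k_gold ≈ 3.297

Break-even investment rate: n + g + δ = 0.029 + 0.011 + 0.037 = 0.077.
Setting f'(k) = n+g+δ gives 0.2·k^(0.2−1) = 0.077, hence k_gold = (0.2/0.077)^(1/0.8) ≈ 3.2974.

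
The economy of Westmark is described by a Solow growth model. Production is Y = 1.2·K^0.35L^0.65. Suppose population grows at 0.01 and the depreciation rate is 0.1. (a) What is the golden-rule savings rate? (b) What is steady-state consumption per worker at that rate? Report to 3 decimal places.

The effective depreciation rate is n + δ = 0.01 + 0.1 = 0.11.
For Cobb-Douglas, s_gold equals capital's share: s_gold = 0.35.
Maximizing c = f(k) − (n+δ)·k gives f'(k) = n+δ, i.e. 0.35·1.2·k^(0.35−1) = 0.11, so k_gold = (0.35·1.2/0.11)^(1/0.65) ≈ 7.8553.
y_gold = 1.2·7.8553^0.35 ≈ 2.4688; c_gold = (1−0.35)·y_gold ≈ 1.6047.

(a) s_gold = 0.350; (b) c_gold ≈ 1.605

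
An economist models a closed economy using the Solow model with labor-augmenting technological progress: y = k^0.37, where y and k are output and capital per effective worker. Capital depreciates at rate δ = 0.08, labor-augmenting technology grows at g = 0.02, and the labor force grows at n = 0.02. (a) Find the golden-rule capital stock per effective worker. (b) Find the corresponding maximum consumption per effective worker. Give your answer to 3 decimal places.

(a) k_gold ≈ 5.973; (b) c_gold ≈ 1.221

Break-even investment rate: n + g + δ = 0.02 + 0.02 + 0.08 = 0.12.
Golden rule sets MPK = n+g+δ: 0.37·k^(0.37−1) = 0.12, so k_gold = (0.37/0.12)^(1/0.63) ≈ 5.9734.
y_gold = 5.9734^0.37 ≈ 1.9373; c_gold = y_gold − 0.12·k_gold ≈ 1.2205.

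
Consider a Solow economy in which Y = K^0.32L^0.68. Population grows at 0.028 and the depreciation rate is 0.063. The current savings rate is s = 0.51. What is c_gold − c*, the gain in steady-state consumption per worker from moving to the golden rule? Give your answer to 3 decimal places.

Δc ≈ 0.126

n + δ = 0.028 + 0.063 = 0.091.
Current steady state (s = 0.51): k* = (0.51/0.091)^(1/0.68) ≈ 12.6118, y* = 12.6118^0.32 ≈ 2.2503, c* = (1−0.51)·2.2503 ≈ 1.1027.
Golden rule sets MPK = n+δ: 0.32·k^(0.32−1) = 0.091, so k_gold = (0.32/0.091)^(1/0.68) ≈ 6.3548.
y_gold = 6.3548^0.32 ≈ 1.8071, c_gold = y_gold − 0.091·k_gold ≈ 1.2289.
Gain: Δc = 1.2289 − 1.1027 ≈ 0.1262.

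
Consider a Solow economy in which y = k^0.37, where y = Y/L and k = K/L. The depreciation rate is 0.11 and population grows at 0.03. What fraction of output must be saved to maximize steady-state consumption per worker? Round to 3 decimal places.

n + δ = 0.03 + 0.11 = 0.14.
At the golden rule MPK = n+δ, and in any Cobb-Douglas steady state s = (n+δ)·k/y = MPK·k/y = capital's share 0.37.

s_gold = 0.370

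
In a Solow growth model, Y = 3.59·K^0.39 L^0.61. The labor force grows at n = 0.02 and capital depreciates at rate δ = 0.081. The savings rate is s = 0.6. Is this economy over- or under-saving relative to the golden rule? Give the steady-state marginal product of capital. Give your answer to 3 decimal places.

The effective depreciation rate is n + δ = 0.02 + 0.081 = 0.101.
Steady-state k*: s·A·k^0.39 = 0.101·k gives k* = (0.6·3.59/0.101)^(1/0.61) ≈ 150.8567.
MPK = 0.39·3.59·150.8567^(-0.61) ≈ 0.0656.
MPK < n+δ = 0.101, so the economy is dynamically inefficient (over-saving).

over-saving; MPK ≈ 0.066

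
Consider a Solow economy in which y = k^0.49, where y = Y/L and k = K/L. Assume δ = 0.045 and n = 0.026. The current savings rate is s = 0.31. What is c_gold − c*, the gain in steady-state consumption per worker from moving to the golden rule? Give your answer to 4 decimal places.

n + δ = 0.026 + 0.045 = 0.071.
Current steady state (s = 0.31): k* = (0.31/0.071)^(1/0.51) ≈ 17.9930, y* = 17.9930^0.49 ≈ 4.1210, c* = (1−0.31)·4.1210 ≈ 2.8435.
Golden rule sets MPK = n+δ: 0.49·k^(0.49−1) = 0.071, so k_gold = (0.49/0.071)^(1/0.51) ≈ 44.1546.
y_gold = 44.1546^0.49 ≈ 6.3979, c_gold = y_gold − 0.071·k_gold ≈ 3.2629.
Gain: Δc = 3.2629 − 2.8435 ≈ 0.4195.

Δc ≈ 0.4195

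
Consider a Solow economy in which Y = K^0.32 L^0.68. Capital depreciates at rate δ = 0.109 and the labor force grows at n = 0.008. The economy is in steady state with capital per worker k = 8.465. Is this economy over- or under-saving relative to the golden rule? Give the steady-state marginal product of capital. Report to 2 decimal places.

over-saving; MPK ≈ 0.07

The effective depreciation rate is n + δ = 0.008 + 0.109 = 0.117.
MPK = 0.32·k^(0.32−1) = 0.32·8.465^(-0.68) ≈ 0.0749.
MPK < 0.117, so the economy is dynamically inefficient (over-saving).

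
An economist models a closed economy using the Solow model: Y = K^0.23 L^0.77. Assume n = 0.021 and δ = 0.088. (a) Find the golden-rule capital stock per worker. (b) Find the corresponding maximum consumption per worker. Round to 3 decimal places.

Break-even investment rate: n + δ = 0.021 + 0.088 = 0.109.
At the golden rule the marginal product of capital equals n+δ: 0.23·k^(0.23−1) = 0.109. Solving, k_gold = (0.23/0.109)^(1/0.77) ≈ 2.6374.
y_gold = 2.6374^0.23 ≈ 1.2499; c_gold = y_gold − 0.109·k_gold ≈ 0.9624.

(a) k_gold ≈ 2.637; (b) c_gold ≈ 0.962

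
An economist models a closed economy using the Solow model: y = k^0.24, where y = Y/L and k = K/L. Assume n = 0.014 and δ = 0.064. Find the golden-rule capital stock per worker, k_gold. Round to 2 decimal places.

k_gold ≈ 4.39

n + δ = 0.014 + 0.064 = 0.078.
Setting f'(k) = n+δ gives 0.24·k^(0.24−1) = 0.078, hence k_gold = (0.24/0.078)^(1/0.76) ≈ 4.3879.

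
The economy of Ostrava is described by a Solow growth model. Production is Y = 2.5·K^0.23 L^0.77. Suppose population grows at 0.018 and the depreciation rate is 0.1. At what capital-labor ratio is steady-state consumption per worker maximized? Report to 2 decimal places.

k_gold ≈ 7.82

n + δ = 0.018 + 0.1 = 0.118.
Golden rule sets MPK = n+δ: 0.23·2.5·k^(0.23−1) = 0.118, so k_gold = (0.23·2.5/0.118)^(1/0.77) ≈ 7.8204.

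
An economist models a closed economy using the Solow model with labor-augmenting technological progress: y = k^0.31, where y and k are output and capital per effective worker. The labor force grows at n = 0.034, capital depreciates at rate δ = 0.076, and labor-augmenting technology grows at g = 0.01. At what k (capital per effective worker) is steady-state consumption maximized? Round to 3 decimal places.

Break-even investment rate: n + g + δ = 0.034 + 0.01 + 0.076 = 0.12.
Maximizing c = f(k) − (n+g+δ)·k gives f'(k) = n+g+δ, i.e. 0.31·k^(0.31−1) = 0.12, so k_gold = (0.31/0.12)^(1/0.69) ≈ 3.9570.

k_gold ≈ 3.957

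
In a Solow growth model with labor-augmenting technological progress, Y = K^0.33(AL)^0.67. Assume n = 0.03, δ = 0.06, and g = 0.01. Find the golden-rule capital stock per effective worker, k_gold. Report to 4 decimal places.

Capital per effective worker breaks even when investment replaces (n + g + δ)·k; here n + g + δ = 0.1.
Maximizing c = f(k) − (n+g+δ)·k gives f'(k) = n+g+δ, i.e. 0.33·k^(0.33−1) = 0.1, so k_gold = (0.33/0.1)^(1/0.67) ≈ 5.9416.

k_gold ≈ 5.9416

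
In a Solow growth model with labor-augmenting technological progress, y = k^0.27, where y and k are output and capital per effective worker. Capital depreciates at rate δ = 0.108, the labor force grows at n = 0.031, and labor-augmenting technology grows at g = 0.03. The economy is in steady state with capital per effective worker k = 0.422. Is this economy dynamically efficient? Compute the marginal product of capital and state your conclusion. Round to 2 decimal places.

Break-even investment rate: n + g + δ = 0.031 + 0.03 + 0.108 = 0.169.
MPK = 0.27·k^(0.27−1) = 0.27·0.422^(-0.73) ≈ 0.5069.
MPK > 0.169, so the economy is dynamically efficient (under-saving).

dynamically efficient; MPK ≈ 0.51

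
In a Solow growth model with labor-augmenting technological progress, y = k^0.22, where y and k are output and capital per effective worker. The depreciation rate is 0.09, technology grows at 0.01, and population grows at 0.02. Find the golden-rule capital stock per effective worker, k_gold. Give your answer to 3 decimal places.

k_gold ≈ 2.175

Capital per effective worker breaks even when investment replaces (n + g + δ)·k; here n + g + δ = 0.12.
Maximizing c = f(k) − (n+g+δ)·k gives f'(k) = n+g+δ, i.e. 0.22·k^(0.22−1) = 0.12, so k_gold = (0.22/0.12)^(1/0.78) ≈ 2.1751.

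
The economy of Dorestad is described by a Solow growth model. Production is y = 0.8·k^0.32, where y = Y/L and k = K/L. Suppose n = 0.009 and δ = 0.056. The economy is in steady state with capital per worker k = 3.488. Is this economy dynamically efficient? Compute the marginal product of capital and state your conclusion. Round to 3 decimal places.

dynamically efficient; MPK ≈ 0.109

The effective depreciation rate is n + δ = 0.009 + 0.056 = 0.065.
MPK = 0.32·0.8·k^(0.32−1) = 0.32·0.8·3.488^(-0.68) ≈ 0.1095.
MPK > 0.065, so the economy is dynamically efficient (under-saving).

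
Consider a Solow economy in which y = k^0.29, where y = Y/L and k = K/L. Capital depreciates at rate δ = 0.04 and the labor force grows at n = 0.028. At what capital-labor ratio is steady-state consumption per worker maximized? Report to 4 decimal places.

k_gold ≈ 7.7120

Break-even investment rate: n + δ = 0.028 + 0.04 = 0.068.
Maximizing c = f(k) − (n+δ)·k gives f'(k) = n+δ, i.e. 0.29·k^(0.29−1) = 0.068, so k_gold = (0.29/0.068)^(1/0.71) ≈ 7.7120.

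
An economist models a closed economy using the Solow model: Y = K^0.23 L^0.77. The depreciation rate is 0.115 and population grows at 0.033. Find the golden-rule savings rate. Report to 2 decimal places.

s_gold = 0.23

Break-even investment rate: n + δ = 0.033 + 0.115 = 0.148.
At the golden rule MPK = n+δ, and in any Cobb-Douglas steady state s = (n+δ)·k/y = MPK·k/y = capital's share 0.23.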